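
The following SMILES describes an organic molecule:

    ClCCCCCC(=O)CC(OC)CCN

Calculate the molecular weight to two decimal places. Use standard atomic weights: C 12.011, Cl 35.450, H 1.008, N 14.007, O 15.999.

First, the molecular formula is C11H22ClNO2 (counting implicit H from valence).
  C: 11 × 12.011 = 132.121
  Cl: 1 × 35.450 = 35.450
  H: 22 × 1.008 = 22.176
  N: 1 × 14.007 = 14.007
  O: 2 × 15.999 = 31.998
Sum: 11×12.011 + 1×35.450 + 22×1.008 + 1×14.007 + 2×15.999 = 235.752 → 235.75 g/mol.

235.75 g/mol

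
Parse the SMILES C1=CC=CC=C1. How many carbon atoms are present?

Count every carbon token in the SMILES (each C, including those in ring-closure positions and inside branches).
Carbon count: 6.

6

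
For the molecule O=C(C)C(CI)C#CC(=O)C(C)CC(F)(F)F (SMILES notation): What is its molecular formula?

Walk through each heavy atom and fill implicit hydrogens from standard valence (C 4, N 3, O 2, S 2, halogen 1):
  atom 1: O, bond orders sum to 2 (valence 2) → 0 H
  atom 2: C, bond orders sum to 4 (valence 4) → 0 H
  atom 3: C, bond orders sum to 1 (valence 4) → 3 H
  atom 4: C, bond orders sum to 3 (valence 4) → 1 H
  atom 5: C, bond orders sum to 2 (valence 4) → 2 H
  atom 6: I (halogen, monovalent) → 0 H
  atom 7: C, bond orders sum to 4 (valence 4) → 0 H
  atom 8: C, bond orders sum to 4 (valence 4) → 0 H
  atom 9: C, bond orders sum to 4 (valence 4) → 0 H
  atom 10: O, bond orders sum to 2 (valence 2) → 0 H
  atom 11: C, bond orders sum to 3 (valence 4) → 1 H
  atom 12: C, bond orders sum to 1 (valence 4) → 3 H
  atom 13: C, bond orders sum to 2 (valence 4) → 2 H
  atom 14: C, bond orders sum to 4 (valence 4) → 0 H
  atom 15: F (halogen, monovalent) → 0 H
  atom 16: F (halogen, monovalent) → 0 H
  atom 17: F (halogen, monovalent) → 0 H
Totals → C:11, H:12, F:3, I:1, O:2.

C11H12F3IO2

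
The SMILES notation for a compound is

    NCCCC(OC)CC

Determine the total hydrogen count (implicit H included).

17

Walk through each heavy atom and fill implicit hydrogens from standard valence (C 4, N 3, O 2, S 2, halogen 1):
  atom 1: N, bond orders sum to 1 (valence 3) → 2 H
  atom 2: C, bond orders sum to 2 (valence 4) → 2 H
  atom 3: C, bond orders sum to 2 (valence 4) → 2 H
  atom 4: C, bond orders sum to 2 (valence 4) → 2 H
  atom 5: C, bond orders sum to 3 (valence 4) → 1 H
  atom 6: O, bond orders sum to 2 (valence 2) → 0 H
  atom 7: C, bond orders sum to 1 (valence 4) → 3 H
  atom 8: C, bond orders sum to 2 (valence 4) → 2 H
  atom 9: C, bond orders sum to 1 (valence 4) → 3 H
Total hydrogens: 17.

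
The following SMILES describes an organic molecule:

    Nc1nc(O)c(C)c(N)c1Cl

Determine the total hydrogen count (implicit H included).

8

Walk through each heavy atom and fill implicit hydrogens from standard valence (C 4, N 3, O 2, S 2, halogen 1); for lowercase aromatic atoms, an aromatic c carries 1 H when it has two neighbours and 0 H with three, and aromatic n carries 0 H:
  atom 1: N, bond orders sum to 1 (valence 3) → 2 H
  atom 2: aromatic c, 3 neighbours → 0 H
  atom 3: aromatic n, 2 neighbours → 0 H
  atom 4: aromatic c, 3 neighbours → 0 H
  atom 5: O, bond orders sum to 1 (valence 2) → 1 H
  atom 6: aromatic c, 3 neighbours → 0 H
  atom 7: C, bond orders sum to 1 (valence 4) → 3 H
  atom 8: aromatic c, 3 neighbours → 0 H
  atom 9: N, bond orders sum to 1 (valence 3) → 2 H
  atom 10: aromatic c, 3 neighbours → 0 H
  atom 11: Cl (halogen, monovalent) → 0 H
Total hydrogens: 8.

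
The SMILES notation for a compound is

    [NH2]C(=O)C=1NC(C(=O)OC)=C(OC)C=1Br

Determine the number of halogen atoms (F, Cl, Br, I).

Halogen atoms appear at heavy-atom position 15 (1×Br).
Other groups present: 1 amide, 1 ester, 1 ether.
Halogen count: 1.

1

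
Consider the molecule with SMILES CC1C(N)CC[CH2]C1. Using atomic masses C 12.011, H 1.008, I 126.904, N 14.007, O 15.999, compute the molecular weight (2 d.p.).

113.20 g/mol

First, the molecular formula is C7H15N (counting implicit H from valence).
  C: 7 × 12.011 = 84.077
  H: 15 × 1.008 = 15.120
  N: 1 × 14.007 = 14.007
Sum: 7×12.011 + 15×1.008 + 1×14.007 = 113.204 → 113.20 g/mol.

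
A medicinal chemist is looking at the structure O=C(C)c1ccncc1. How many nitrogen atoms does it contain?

Scan the SMILES for N atoms (remember two-letter symbols like Cl and Br are single atoms).
Nitrogen count: 1.

1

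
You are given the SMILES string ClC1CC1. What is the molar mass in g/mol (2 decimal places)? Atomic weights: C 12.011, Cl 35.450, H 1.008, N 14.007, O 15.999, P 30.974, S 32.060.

First, the molecular formula is C3H5Cl (counting implicit H from valence).
  C: 3 × 12.011 = 36.033
  Cl: 1 × 35.450 = 35.450
  H: 5 × 1.008 = 5.040
Sum: 3×12.011 + 1×35.450 + 5×1.008 = 76.523 → 76.52 g/mol.

76.52 g/mol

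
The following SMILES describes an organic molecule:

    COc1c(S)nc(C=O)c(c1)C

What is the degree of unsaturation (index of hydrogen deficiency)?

Molecular formula: C8H9NO2S.
DoU = (2C + 2 + N − H − X) / 2, where X is the halogen count and O/S are ignored.
    = (2·8 + 2 + 1 − 9 − 0) / 2 = 10 / 2 = 5.

5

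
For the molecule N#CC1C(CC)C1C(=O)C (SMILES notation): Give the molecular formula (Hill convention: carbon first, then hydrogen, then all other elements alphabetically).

C8H11NO

Walk through each heavy atom and fill implicit hydrogens from standard valence (C 4, N 3, O 2, S 2, halogen 1):
  atom 1: N, bond orders sum to 3 (valence 3) → 0 H
  atom 2: C, bond orders sum to 4 (valence 4) → 0 H
  atom 3: C, bond orders sum to 3 (valence 4) → 1 H
  atom 4: C, bond orders sum to 3 (valence 4) → 1 H
  atom 5: C, bond orders sum to 2 (valence 4) → 2 H
  atom 6: C, bond orders sum to 1 (valence 4) → 3 H
  atom 7: C, bond orders sum to 3 (valence 4) → 1 H
  atom 8: C, bond orders sum to 4 (valence 4) → 0 H
  atom 9: O, bond orders sum to 2 (valence 2) → 0 H
  atom 10: C, bond orders sum to 1 (valence 4) → 3 H
Totals → C:8, H:11, N:1, O:1.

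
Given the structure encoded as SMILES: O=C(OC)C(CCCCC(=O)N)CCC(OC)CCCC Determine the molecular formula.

Walk through each heavy atom and fill implicit hydrogens from standard valence (C 4, N 3, O 2, S 2, halogen 1):
  atom 1: O, bond orders sum to 2 (valence 2) → 0 H
  atom 2: C, bond orders sum to 4 (valence 4) → 0 H
  atom 3: O, bond orders sum to 2 (valence 2) → 0 H
  atom 4: C, bond orders sum to 1 (valence 4) → 3 H
  atom 5: C, bond orders sum to 3 (valence 4) → 1 H
  atom 6: C, bond orders sum to 2 (valence 4) → 2 H
  atom 7: C, bond orders sum to 2 (valence 4) → 2 H
  atom 8: C, bond orders sum to 2 (valence 4) → 2 H
  atom 9: C, bond orders sum to 2 (valence 4) → 2 H
  atom 10: C, bond orders sum to 4 (valence 4) → 0 H
  atom 11: O, bond orders sum to 2 (valence 2) → 0 H
  atom 12: N, bond orders sum to 1 (valence 3) → 2 H
  atom 13: C, bond orders sum to 2 (valence 4) → 2 H
  atom 14: C, bond orders sum to 2 (valence 4) → 2 H
  atom 15: C, bond orders sum to 3 (valence 4) → 1 H
  atom 16: O, bond orders sum to 2 (valence 2) → 0 H
  atom 17: C, bond orders sum to 1 (valence 4) → 3 H
  atom 18: C, bond orders sum to 2 (valence 4) → 2 H
  atom 19: C, bond orders sum to 2 (valence 4) → 2 H
  atom 20: C, bond orders sum to 2 (valence 4) → 2 H
  atom 21: C, bond orders sum to 1 (valence 4) → 3 H
Totals → C:16, H:31, N:1, O:4.

C16H31NO4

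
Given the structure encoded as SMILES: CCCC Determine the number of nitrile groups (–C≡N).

0

Scan the SMILES for the nitrile motif — none present.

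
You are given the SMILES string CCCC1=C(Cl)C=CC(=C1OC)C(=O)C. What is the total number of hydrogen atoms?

Walk through each heavy atom and fill implicit hydrogens from standard valence (C 4, N 3, O 2, S 2, halogen 1):
  atom 1: C, bond orders sum to 1 (valence 4) → 3 H
  atom 2: C, bond orders sum to 2 (valence 4) → 2 H
  atom 3: C, bond orders sum to 2 (valence 4) → 2 H
  atom 4: C, bond orders sum to 4 (valence 4) → 0 H
  atom 5: C, bond orders sum to 4 (valence 4) → 0 H
  atom 6: Cl (halogen, monovalent) → 0 H
  atom 7: C, bond orders sum to 3 (valence 4) → 1 H
  atom 8: C, bond orders sum to 3 (valence 4) → 1 H
  atom 9: C, bond orders sum to 4 (valence 4) → 0 H
  atom 10: C, bond orders sum to 4 (valence 4) → 0 H
  atom 11: O, bond orders sum to 2 (valence 2) → 0 H
  atom 12: C, bond orders sum to 1 (valence 4) → 3 H
  atom 13: C, bond orders sum to 4 (valence 4) → 0 H
  atom 14: O, bond orders sum to 2 (valence 2) → 0 H
  atom 15: C, bond orders sum to 1 (valence 4) → 3 H
Total hydrogens: 15.

15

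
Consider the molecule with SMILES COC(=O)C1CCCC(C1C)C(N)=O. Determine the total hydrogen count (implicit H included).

Walk through each heavy atom and fill implicit hydrogens from standard valence (C 4, N 3, O 2, S 2, halogen 1):
  atom 1: C, bond orders sum to 1 (valence 4) → 3 H
  atom 2: O, bond orders sum to 2 (valence 2) → 0 H
  atom 3: C, bond orders sum to 4 (valence 4) → 0 H
  atom 4: O, bond orders sum to 2 (valence 2) → 0 H
  atom 5: C, bond orders sum to 3 (valence 4) → 1 H
  atom 6: C, bond orders sum to 2 (valence 4) → 2 H
  atom 7: C, bond orders sum to 2 (valence 4) → 2 H
  atom 8: C, bond orders sum to 2 (valence 4) → 2 H
  atom 9: C, bond orders sum to 3 (valence 4) → 1 H
  atom 10: C, bond orders sum to 3 (valence 4) → 1 H
  atom 11: C, bond orders sum to 1 (valence 4) → 3 H
  atom 12: C, bond orders sum to 4 (valence 4) → 0 H
  atom 13: N, bond orders sum to 1 (valence 3) → 2 H
  atom 14: O, bond orders sum to 2 (valence 2) → 0 H
Total hydrogens: 17.

17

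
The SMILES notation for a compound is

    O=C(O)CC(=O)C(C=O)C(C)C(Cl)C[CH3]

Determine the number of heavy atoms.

15

Every atom symbol written in the SMILES (organic subset) is one heavy atom; implicit H are not written.
Heavy atoms by element → C:10, Cl:1, O:4.
Total: 15.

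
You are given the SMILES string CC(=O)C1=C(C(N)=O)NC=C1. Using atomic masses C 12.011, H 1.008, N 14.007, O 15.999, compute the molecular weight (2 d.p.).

First, the molecular formula is C7H8N2O2 (counting implicit H from valence).
  C: 7 × 12.011 = 84.077
  H: 8 × 1.008 = 8.064
  N: 2 × 14.007 = 28.014
  O: 2 × 15.999 = 31.998
Sum: 7×12.011 + 8×1.008 + 2×14.007 + 2×15.999 = 152.153 → 152.15 g/mol.

152.15 g/mol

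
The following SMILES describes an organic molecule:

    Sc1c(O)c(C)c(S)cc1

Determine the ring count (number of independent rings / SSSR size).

In SMILES, each pair of matching ring-closure digits denotes one ring-closing bond; the number of such bonds equals the number of independent rings.
Ring-closure bonds here: 1.

1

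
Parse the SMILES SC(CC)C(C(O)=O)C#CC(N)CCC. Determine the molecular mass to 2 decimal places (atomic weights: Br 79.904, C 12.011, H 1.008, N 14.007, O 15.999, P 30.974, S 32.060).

229.34 g/mol

First, the molecular formula is C11H19NO2S (counting implicit H from valence).
  C: 11 × 12.011 = 132.121
  H: 19 × 1.008 = 19.152
  N: 1 × 14.007 = 14.007
  O: 2 × 15.999 = 31.998
  S: 1 × 32.060 = 32.060
Sum: 11×12.011 + 19×1.008 + 1×14.007 + 2×15.999 + 1×32.060 = 229.338 → 229.34 g/mol.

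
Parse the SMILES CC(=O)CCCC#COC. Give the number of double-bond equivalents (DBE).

Degree of unsaturation = (number of rings) + (number of π bonds).
Ring closures in the SMILES: 0.
π bonds: 1 double bond (each 1 DoU), 1 triple bond (each 2 DoU) → 3 DoU from unsaturation.
Total DoU = 0 + 3 = 3.

3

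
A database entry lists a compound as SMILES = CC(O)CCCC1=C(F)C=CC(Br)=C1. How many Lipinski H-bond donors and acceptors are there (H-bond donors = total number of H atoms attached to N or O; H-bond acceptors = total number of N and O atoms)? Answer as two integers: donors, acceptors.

1, 1

Donors: find every N or O and count the H atoms it carries.
  atom 3 (O): bond orders sum to 1 → 1 H
Lipinski HBD = 1.
Acceptors: N atoms = 0, O atoms = 1 → HBA = 1.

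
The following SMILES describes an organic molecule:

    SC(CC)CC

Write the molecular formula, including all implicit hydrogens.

Walk through each heavy atom and fill implicit hydrogens from standard valence (C 4, N 3, O 2, S 2, halogen 1):
  atom 1: S, bond orders sum to 1 (valence 2) → 1 H
  atom 2: C, bond orders sum to 3 (valence 4) → 1 H
  atom 3: C, bond orders sum to 2 (valence 4) → 2 H
  atom 4: C, bond orders sum to 1 (valence 4) → 3 H
  atom 5: C, bond orders sum to 2 (valence 4) → 2 H
  atom 6: C, bond orders sum to 1 (valence 4) → 3 H
Totals → C:5, H:12, S:1.

C5H12S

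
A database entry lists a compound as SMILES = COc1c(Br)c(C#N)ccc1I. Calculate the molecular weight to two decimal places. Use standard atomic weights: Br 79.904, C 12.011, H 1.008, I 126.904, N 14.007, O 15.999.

First, the molecular formula is C8H5BrINO (counting implicit H from valence).
  Br: 1 × 79.904 = 79.904
  C: 8 × 12.011 = 96.088
  H: 5 × 1.008 = 5.040
  I: 1 × 126.904 = 126.904
  N: 1 × 14.007 = 14.007
  O: 1 × 15.999 = 15.999
Sum: 1×79.904 + 8×12.011 + 5×1.008 + 1×126.904 + 1×14.007 + 1×15.999 = 337.942 → 337.94 g/mol.

337.94 g/mol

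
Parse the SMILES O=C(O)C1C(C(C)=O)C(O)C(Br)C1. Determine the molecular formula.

C8H11BrO4

Walk through each heavy atom and fill implicit hydrogens from standard valence (C 4, N 3, O 2, S 2, halogen 1):
  atom 1: O, bond orders sum to 2 (valence 2) → 0 H
  atom 2: C, bond orders sum to 4 (valence 4) → 0 H
  atom 3: O, bond orders sum to 1 (valence 2) → 1 H
  atom 4: C, bond orders sum to 3 (valence 4) → 1 H
  atom 5: C, bond orders sum to 3 (valence 4) → 1 H
  atom 6: C, bond orders sum to 4 (valence 4) → 0 H
  atom 7: C, bond orders sum to 1 (valence 4) → 3 H
  atom 8: O, bond orders sum to 2 (valence 2) → 0 H
  atom 9: C, bond orders sum to 3 (valence 4) → 1 H
  atom 10: O, bond orders sum to 1 (valence 2) → 1 H
  atom 11: C, bond orders sum to 3 (valence 4) → 1 H
  atom 12: Br (halogen, monovalent) → 0 H
  atom 13: C, bond orders sum to 2 (valence 4) → 2 H
Totals → C:8, H:11, Br:1, O:4.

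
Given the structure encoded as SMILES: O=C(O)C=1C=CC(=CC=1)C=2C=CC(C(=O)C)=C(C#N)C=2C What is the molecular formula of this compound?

Walk through each heavy atom and fill implicit hydrogens from standard valence (C 4, N 3, O 2, S 2, halogen 1):
  atom 1: O, bond orders sum to 2 (valence 2) → 0 H
  atom 2: C, bond orders sum to 4 (valence 4) → 0 H
  atom 3: O, bond orders sum to 1 (valence 2) → 1 H
  atom 4: C, bond orders sum to 4 (valence 4) → 0 H
  atom 5: C, bond orders sum to 3 (valence 4) → 1 H
  atom 6: C, bond orders sum to 3 (valence 4) → 1 H
  atom 7: C, bond orders sum to 4 (valence 4) → 0 H
  atom 8: C, bond orders sum to 3 (valence 4) → 1 H
  atom 9: C, bond orders sum to 3 (valence 4) → 1 H
  atom 10: C, bond orders sum to 4 (valence 4) → 0 H
  atom 11: C, bond orders sum to 3 (valence 4) → 1 H
  atom 12: C, bond orders sum to 3 (valence 4) → 1 H
  atom 13: C, bond orders sum to 4 (valence 4) → 0 H
  atom 14: C, bond orders sum to 4 (valence 4) → 0 H
  atom 15: O, bond orders sum to 2 (valence 2) → 0 H
  atom 16: C, bond orders sum to 1 (valence 4) → 3 H
  atom 17: C, bond orders sum to 4 (valence 4) → 0 H
  atom 18: C, bond orders sum to 4 (valence 4) → 0 H
  atom 19: N, bond orders sum to 3 (valence 3) → 0 H
  atom 20: C, bond orders sum to 4 (valence 4) → 0 H
  atom 21: C, bond orders sum to 1 (valence 4) → 3 H
Totals → C:17, H:13, N:1, O:3.
In Hill order: C17H13NO3.

C17H13NO3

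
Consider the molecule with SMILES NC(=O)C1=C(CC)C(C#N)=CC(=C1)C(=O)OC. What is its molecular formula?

C12H12N2O3

Walk through each heavy atom and fill implicit hydrogens from standard valence (C 4, N 3, O 2, S 2, halogen 1):
  atom 1: N, bond orders sum to 1 (valence 3) → 2 H
  atom 2: C, bond orders sum to 4 (valence 4) → 0 H
  atom 3: O, bond orders sum to 2 (valence 2) → 0 H
  atom 4: C, bond orders sum to 4 (valence 4) → 0 H
  atom 5: C, bond orders sum to 4 (valence 4) → 0 H
  atom 6: C, bond orders sum to 2 (valence 4) → 2 H
  atom 7: C, bond orders sum to 1 (valence 4) → 3 H
  atom 8: C, bond orders sum to 4 (valence 4) → 0 H
  atom 9: C, bond orders sum to 4 (valence 4) → 0 H
  atom 10: N, bond orders sum to 3 (valence 3) → 0 H
  atom 11: C, bond orders sum to 3 (valence 4) → 1 H
  atom 12: C, bond orders sum to 4 (valence 4) → 0 H
  atom 13: C, bond orders sum to 3 (valence 4) → 1 H
  atom 14: C, bond orders sum to 4 (valence 4) → 0 H
  atom 15: O, bond orders sum to 2 (valence 2) → 0 H
  atom 16: O, bond orders sum to 2 (valence 2) → 0 H
  atom 17: C, bond orders sum to 1 (valence 4) → 3 H
Totals → C:12, H:12, N:2, O:3.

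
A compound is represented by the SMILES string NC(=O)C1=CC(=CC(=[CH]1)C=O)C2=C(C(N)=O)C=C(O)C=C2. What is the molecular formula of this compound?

Walk through each heavy atom and fill implicit hydrogens from standard valence (C 4, N 3, O 2, S 2, halogen 1):
  atom 1: N, bond orders sum to 1 (valence 3) → 2 H
  atom 2: C, bond orders sum to 4 (valence 4) → 0 H
  atom 3: O, bond orders sum to 2 (valence 2) → 0 H
  atom 4: C, bond orders sum to 4 (valence 4) → 0 H
  atom 5: C, bond orders sum to 3 (valence 4) → 1 H
  atom 6: C, bond orders sum to 4 (valence 4) → 0 H
  atom 7: C, bond orders sum to 3 (valence 4) → 1 H
  atom 8: C, bond orders sum to 4 (valence 4) → 0 H
  atom 9: C with explicit H count 1
  atom 10: C, bond orders sum to 3 (valence 4) → 1 H
  atom 11: O, bond orders sum to 2 (valence 2) → 0 H
  atom 12: C, bond orders sum to 4 (valence 4) → 0 H
  atom 13: C, bond orders sum to 4 (valence 4) → 0 H
  atom 14: C, bond orders sum to 4 (valence 4) → 0 H
  atom 15: N, bond orders sum to 1 (valence 3) → 2 H
  atom 16: O, bond orders sum to 2 (valence 2) → 0 H
  atom 17: C, bond orders sum to 3 (valence 4) → 1 H
  atom 18: C, bond orders sum to 4 (valence 4) → 0 H
  atom 19: O, bond orders sum to 1 (valence 2) → 1 H
  atom 20: C, bond orders sum to 3 (valence 4) → 1 H
  atom 21: C, bond orders sum to 3 (valence 4) → 1 H
Totals → C:15, H:12, N:2, O:4.
In Hill order: C15H12N2O4.

C15H12N2O4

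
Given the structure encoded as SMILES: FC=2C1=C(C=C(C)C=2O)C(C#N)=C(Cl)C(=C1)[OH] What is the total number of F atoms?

Scan the SMILES for F atoms (remember two-letter symbols like Cl and Br are single atoms).
Fluorine count: 1.

1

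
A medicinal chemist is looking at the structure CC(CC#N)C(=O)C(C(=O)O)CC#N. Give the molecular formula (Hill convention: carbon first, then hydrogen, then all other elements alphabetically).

Walk through each heavy atom and fill implicit hydrogens from standard valence (C 4, N 3, O 2, S 2, halogen 1):
  atom 1: C, bond orders sum to 1 (valence 4) → 3 H
  atom 2: C, bond orders sum to 3 (valence 4) → 1 H
  atom 3: C, bond orders sum to 2 (valence 4) → 2 H
  atom 4: C, bond orders sum to 4 (valence 4) → 0 H
  atom 5: N, bond orders sum to 3 (valence 3) → 0 H
  atom 6: C, bond orders sum to 4 (valence 4) → 0 H
  atom 7: O, bond orders sum to 2 (valence 2) → 0 H
  atom 8: C, bond orders sum to 3 (valence 4) → 1 H
  atom 9: C, bond orders sum to 4 (valence 4) → 0 H
  atom 10: O, bond orders sum to 2 (valence 2) → 0 H
  atom 11: O, bond orders sum to 1 (valence 2) → 1 H
  atom 12: C, bond orders sum to 2 (valence 4) → 2 H
  atom 13: C, bond orders sum to 4 (valence 4) → 0 H
  atom 14: N, bond orders sum to 3 (valence 3) → 0 H
Totals → C:9, H:10, N:2, O:3.
In Hill order: C9H10N2O3.

C9H10N2O3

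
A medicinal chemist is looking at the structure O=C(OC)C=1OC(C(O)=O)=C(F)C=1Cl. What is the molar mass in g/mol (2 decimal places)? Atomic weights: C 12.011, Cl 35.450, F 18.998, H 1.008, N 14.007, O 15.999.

222.55 g/mol

First, the molecular formula is C7H4ClFO5 (counting implicit H from valence).
  C: 7 × 12.011 = 84.077
  Cl: 1 × 35.450 = 35.450
  F: 1 × 18.998 = 18.998
  H: 4 × 1.008 = 4.032
  O: 5 × 15.999 = 79.995
Sum: 7×12.011 + 1×35.450 + 1×18.998 + 4×1.008 + 5×15.999 = 222.552 → 222.55 g/mol.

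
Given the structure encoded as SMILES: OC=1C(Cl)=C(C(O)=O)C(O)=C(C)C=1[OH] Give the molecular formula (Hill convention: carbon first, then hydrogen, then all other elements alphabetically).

Walk through each heavy atom and fill implicit hydrogens from standard valence (C 4, N 3, O 2, S 2, halogen 1):
  atom 1: O, bond orders sum to 1 (valence 2) → 1 H
  atom 2: C, bond orders sum to 4 (valence 4) → 0 H
  atom 3: C, bond orders sum to 4 (valence 4) → 0 H
  atom 4: Cl (halogen, monovalent) → 0 H
  atom 5: C, bond orders sum to 4 (valence 4) → 0 H
  atom 6: C, bond orders sum to 4 (valence 4) → 0 H
  atom 7: O, bond orders sum to 1 (valence 2) → 1 H
  atom 8: O, bond orders sum to 2 (valence 2) → 0 H
  atom 9: C, bond orders sum to 4 (valence 4) → 0 H
  atom 10: O, bond orders sum to 1 (valence 2) → 1 H
  atom 11: C, bond orders sum to 4 (valence 4) → 0 H
  atom 12: C, bond orders sum to 1 (valence 4) → 3 H
  atom 13: C, bond orders sum to 4 (valence 4) → 0 H
  atom 14: O with explicit H count 1
Totals → C:8, H:7, Cl:1, O:5.

C8H7ClO5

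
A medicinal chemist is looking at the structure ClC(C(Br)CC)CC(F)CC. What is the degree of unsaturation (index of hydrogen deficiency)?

Degree of unsaturation = (number of rings) + (number of π bonds).
Ring closures in the SMILES: 0.
π bonds: none → 0 DoU from unsaturation.
Total DoU = 0 + 0 = 0.

0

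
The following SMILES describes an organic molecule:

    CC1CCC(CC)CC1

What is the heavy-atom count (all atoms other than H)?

9

Every atom symbol written in the SMILES (organic subset) is one heavy atom; implicit H are not written.
Heavy atoms by element → C:9.
Total: 9.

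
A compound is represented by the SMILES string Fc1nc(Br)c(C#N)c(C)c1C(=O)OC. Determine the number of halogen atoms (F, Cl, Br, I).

2

Halogen atoms appear at heavy-atom positions 1, 5 (1×Br, 1×F).
Other groups present: 1 ester, 1 nitrile.
Halogen count: 2.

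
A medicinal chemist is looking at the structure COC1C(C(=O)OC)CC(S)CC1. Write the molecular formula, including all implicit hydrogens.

Walk through each heavy atom and fill implicit hydrogens from standard valence (C 4, N 3, O 2, S 2, halogen 1):
  atom 1: C, bond orders sum to 1 (valence 4) → 3 H
  atom 2: O, bond orders sum to 2 (valence 2) → 0 H
  atom 3: C, bond orders sum to 3 (valence 4) → 1 H
  atom 4: C, bond orders sum to 3 (valence 4) → 1 H
  atom 5: C, bond orders sum to 4 (valence 4) → 0 H
  atom 6: O, bond orders sum to 2 (valence 2) → 0 H
  atom 7: O, bond orders sum to 2 (valence 2) → 0 H
  atom 8: C, bond orders sum to 1 (valence 4) → 3 H
  atom 9: C, bond orders sum to 2 (valence 4) → 2 H
  atom 10: C, bond orders sum to 3 (valence 4) → 1 H
  atom 11: S, bond orders sum to 1 (valence 2) → 1 H
  atom 12: C, bond orders sum to 2 (valence 4) → 2 H
  atom 13: C, bond orders sum to 2 (valence 4) → 2 H
Totals → C:9, H:16, O:3, S:1.
In Hill order: C9H16O3S.

C9H16O3S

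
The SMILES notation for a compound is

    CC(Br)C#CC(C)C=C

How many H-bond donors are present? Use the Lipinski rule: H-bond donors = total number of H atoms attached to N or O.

Donors: find every N or O and count the H atoms it carries.
  (no N or O atoms present)
Lipinski HBD = 0.

0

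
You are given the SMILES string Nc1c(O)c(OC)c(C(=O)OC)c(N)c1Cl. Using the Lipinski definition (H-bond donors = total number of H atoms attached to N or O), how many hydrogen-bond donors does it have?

5

Donors: find every N or O and count the H atoms it carries.
  atom 1 (N): bond orders sum to 1 → 2 H
  atom 4 (O): bond orders sum to 1 → 1 H
  atom 6 (O): bond orders sum to 2 → 0 H
  atom 10 (O): bond orders sum to 2 → 0 H
  atom 11 (O): bond orders sum to 2 → 0 H
  atom 14 (N): bond orders sum to 1 → 2 H
Lipinski HBD = 5.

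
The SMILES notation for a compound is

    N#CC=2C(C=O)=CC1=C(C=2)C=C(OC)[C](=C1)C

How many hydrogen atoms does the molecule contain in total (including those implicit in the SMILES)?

11

Walk through each heavy atom and fill implicit hydrogens from standard valence (C 4, N 3, O 2, S 2, halogen 1):
  atom 1: N, bond orders sum to 3 (valence 3) → 0 H
  atom 2: C, bond orders sum to 4 (valence 4) → 0 H
  atom 3: C, bond orders sum to 4 (valence 4) → 0 H
  atom 4: C, bond orders sum to 4 (valence 4) → 0 H
  atom 5: C, bond orders sum to 3 (valence 4) → 1 H
  atom 6: O, bond orders sum to 2 (valence 2) → 0 H
  atom 7: C, bond orders sum to 3 (valence 4) → 1 H
  atom 8: C, bond orders sum to 4 (valence 4) → 0 H
  atom 9: C, bond orders sum to 4 (valence 4) → 0 H
  atom 10: C, bond orders sum to 3 (valence 4) → 1 H
  atom 11: C, bond orders sum to 3 (valence 4) → 1 H
  atom 12: C, bond orders sum to 4 (valence 4) → 0 H
  atom 13: O, bond orders sum to 2 (valence 2) → 0 H
  atom 14: C, bond orders sum to 1 (valence 4) → 3 H
  atom 15: C with explicit H count 0
  atom 16: C, bond orders sum to 3 (valence 4) → 1 H
  atom 17: C, bond orders sum to 1 (valence 4) → 3 H
Total hydrogens: 11.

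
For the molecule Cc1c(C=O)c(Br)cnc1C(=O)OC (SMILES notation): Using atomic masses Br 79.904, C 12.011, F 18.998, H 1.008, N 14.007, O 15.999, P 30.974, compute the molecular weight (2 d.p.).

258.07 g/mol

First, the molecular formula is C9H8BrNO3 (counting implicit H from valence).
  Br: 1 × 79.904 = 79.904
  C: 9 × 12.011 = 108.099
  H: 8 × 1.008 = 8.064
  N: 1 × 14.007 = 14.007
  O: 3 × 15.999 = 47.997
Sum: 1×79.904 + 9×12.011 + 8×1.008 + 1×14.007 + 3×15.999 = 258.071 → 258.07 g/mol.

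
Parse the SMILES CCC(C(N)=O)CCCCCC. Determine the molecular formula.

C10H21NO

Walk through each heavy atom and fill implicit hydrogens from standard valence (C 4, N 3, O 2, S 2, halogen 1):
  atom 1: C, bond orders sum to 1 (valence 4) → 3 H
  atom 2: C, bond orders sum to 2 (valence 4) → 2 H
  atom 3: C, bond orders sum to 3 (valence 4) → 1 H
  atom 4: C, bond orders sum to 4 (valence 4) → 0 H
  atom 5: N, bond orders sum to 1 (valence 3) → 2 H
  atom 6: O, bond orders sum to 2 (valence 2) → 0 H
  atom 7: C, bond orders sum to 2 (valence 4) → 2 H
  atom 8: C, bond orders sum to 2 (valence 4) → 2 H
  atom 9: C, bond orders sum to 2 (valence 4) → 2 H
  atom 10: C, bond orders sum to 2 (valence 4) → 2 H
  atom 11: C, bond orders sum to 2 (valence 4) → 2 H
  atom 12: C, bond orders sum to 1 (valence 4) → 3 H
Totals → C:10, H:21, N:1, O:1.
In Hill order: C10H21NO.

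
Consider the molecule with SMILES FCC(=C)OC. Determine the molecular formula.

Walk through each heavy atom and fill implicit hydrogens from standard valence (C 4, N 3, O 2, S 2, halogen 1):
  atom 1: F (halogen, monovalent) → 0 H
  atom 2: C, bond orders sum to 2 (valence 4) → 2 H
  atom 3: C, bond orders sum to 4 (valence 4) → 0 H
  atom 4: C, bond orders sum to 2 (valence 4) → 2 H
  atom 5: O, bond orders sum to 2 (valence 2) → 0 H
  atom 6: C, bond orders sum to 1 (valence 4) → 3 H
Totals → C:4, H:7, F:1, O:1.

C4H7FO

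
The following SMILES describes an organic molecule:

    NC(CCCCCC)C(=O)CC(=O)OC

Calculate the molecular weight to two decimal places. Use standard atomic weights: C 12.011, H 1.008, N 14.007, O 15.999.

First, the molecular formula is C11H21NO3 (counting implicit H from valence).
  C: 11 × 12.011 = 132.121
  H: 21 × 1.008 = 21.168
  N: 1 × 14.007 = 14.007
  O: 3 × 15.999 = 47.997
Sum: 11×12.011 + 21×1.008 + 1×14.007 + 3×15.999 = 215.293 → 215.29 g/mol.

215.29 g/mol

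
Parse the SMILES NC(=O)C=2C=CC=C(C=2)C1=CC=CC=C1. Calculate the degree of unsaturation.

9

Molecular formula: C13H11NO.
DoU = (2C + 2 + N − H − X) / 2, where X is the halogen count and O/S are ignored.
    = (2·13 + 2 + 1 − 11 − 0) / 2 = 18 / 2 = 9.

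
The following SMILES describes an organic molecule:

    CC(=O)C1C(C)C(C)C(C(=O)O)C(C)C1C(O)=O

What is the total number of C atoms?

13

Count every carbon token in the SMILES (each C, including those in ring-closure positions and inside branches).
Carbon count: 13.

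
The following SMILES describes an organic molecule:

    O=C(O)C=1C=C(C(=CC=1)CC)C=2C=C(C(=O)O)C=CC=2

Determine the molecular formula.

C16H14O4

Walk through each heavy atom and fill implicit hydrogens from standard valence (C 4, N 3, O 2, S 2, halogen 1):
  atom 1: O, bond orders sum to 2 (valence 2) → 0 H
  atom 2: C, bond orders sum to 4 (valence 4) → 0 H
  atom 3: O, bond orders sum to 1 (valence 2) → 1 H
  atom 4: C, bond orders sum to 4 (valence 4) → 0 H
  atom 5: C, bond orders sum to 3 (valence 4) → 1 H
  atom 6: C, bond orders sum to 4 (valence 4) → 0 H
  atom 7: C, bond orders sum to 4 (valence 4) → 0 H
  atom 8: C, bond orders sum to 3 (valence 4) → 1 H
  atom 9: C, bond orders sum to 3 (valence 4) → 1 H
  atom 10: C, bond orders sum to 2 (valence 4) → 2 H
  atom 11: C, bond orders sum to 1 (valence 4) → 3 H
  atom 12: C, bond orders sum to 4 (valence 4) → 0 H
  atom 13: C, bond orders sum to 3 (valence 4) → 1 H
  atom 14: C, bond orders sum to 4 (valence 4) → 0 H
  atom 15: C, bond orders sum to 4 (valence 4) → 0 H
  atom 16: O, bond orders sum to 2 (valence 2) → 0 H
  atom 17: O, bond orders sum to 1 (valence 2) → 1 H
  atom 18: C, bond orders sum to 3 (valence 4) → 1 H
  atom 19: C, bond orders sum to 3 (valence 4) → 1 H
  atom 20: C, bond orders sum to 3 (valence 4) → 1 H
Totals → C:16, H:14, O:4.
In Hill order: C16H14O4.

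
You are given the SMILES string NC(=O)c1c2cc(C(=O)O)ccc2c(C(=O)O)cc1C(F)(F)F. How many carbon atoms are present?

Count every carbon token in the SMILES (each C, including those in ring-closure positions and inside branches).
Carbon count: 14.

14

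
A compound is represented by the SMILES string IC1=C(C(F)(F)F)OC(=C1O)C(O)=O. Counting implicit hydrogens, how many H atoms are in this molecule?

2

Walk through each heavy atom and fill implicit hydrogens from standard valence (C 4, N 3, O 2, S 2, halogen 1):
  atom 1: I (halogen, monovalent) → 0 H
  atom 2: C, bond orders sum to 4 (valence 4) → 0 H
  atom 3: C, bond orders sum to 4 (valence 4) → 0 H
  atom 4: C, bond orders sum to 4 (valence 4) → 0 H
  atom 5: F (halogen, monovalent) → 0 H
  atom 6: F (halogen, monovalent) → 0 H
  atom 7: F (halogen, monovalent) → 0 H
  atom 8: O, bond orders sum to 2 (valence 2) → 0 H
  atom 9: C, bond orders sum to 4 (valence 4) → 0 H
  atom 10: C, bond orders sum to 4 (valence 4) → 0 H
  atom 11: O, bond orders sum to 1 (valence 2) → 1 H
  atom 12: C, bond orders sum to 4 (valence 4) → 0 H
  atom 13: O, bond orders sum to 1 (valence 2) → 1 H
  atom 14: O, bond orders sum to 2 (valence 2) → 0 H
Total hydrogens: 2.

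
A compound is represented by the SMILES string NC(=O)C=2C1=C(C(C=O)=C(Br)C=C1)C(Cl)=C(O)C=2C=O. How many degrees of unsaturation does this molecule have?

Degree of unsaturation = (number of rings) + (number of π bonds).
Ring closures in the SMILES: 2.
π bonds: 8 double bonds (each 1 DoU) → 8 DoU from unsaturation.
Total DoU = 2 + 8 = 10.

10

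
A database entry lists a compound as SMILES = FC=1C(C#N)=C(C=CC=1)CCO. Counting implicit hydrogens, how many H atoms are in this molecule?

Walk through each heavy atom and fill implicit hydrogens from standard valence (C 4, N 3, O 2, S 2, halogen 1):
  atom 1: F (halogen, monovalent) → 0 H
  atom 2: C, bond orders sum to 4 (valence 4) → 0 H
  atom 3: C, bond orders sum to 4 (valence 4) → 0 H
  atom 4: C, bond orders sum to 4 (valence 4) → 0 H
  atom 5: N, bond orders sum to 3 (valence 3) → 0 H
  atom 6: C, bond orders sum to 4 (valence 4) → 0 H
  atom 7: C, bond orders sum to 3 (valence 4) → 1 H
  atom 8: C, bond orders sum to 3 (valence 4) → 1 H
  atom 9: C, bond orders sum to 3 (valence 4) → 1 H
  atom 10: C, bond orders sum to 2 (valence 4) → 2 H
  atom 11: C, bond orders sum to 2 (valence 4) → 2 H
  atom 12: O, bond orders sum to 1 (valence 2) → 1 H
Total hydrogens: 8.

8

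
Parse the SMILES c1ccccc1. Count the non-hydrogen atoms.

Every atom symbol written in the SMILES (organic subset) is one heavy atom; implicit H are not written.
Heavy atoms by element → C:6.
Total: 6.

6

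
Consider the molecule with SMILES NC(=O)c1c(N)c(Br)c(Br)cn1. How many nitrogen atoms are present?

3

Scan the SMILES for N atoms (remember two-letter symbols like Cl and Br are single atoms).
Nitrogen count: 3.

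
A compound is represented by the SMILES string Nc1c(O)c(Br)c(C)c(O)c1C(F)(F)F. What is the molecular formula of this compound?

Walk through each heavy atom and fill implicit hydrogens from standard valence (C 4, N 3, O 2, S 2, halogen 1); for lowercase aromatic atoms, an aromatic c carries 1 H when it has two neighbours and 0 H with three, and aromatic n carries 0 H:
  atom 1: N, bond orders sum to 1 (valence 3) → 2 H
  atom 2: aromatic c, 3 neighbours → 0 H
  atom 3: aromatic c, 3 neighbours → 0 H
  atom 4: O, bond orders sum to 1 (valence 2) → 1 H
  atom 5: aromatic c, 3 neighbours → 0 H
  atom 6: Br (halogen, monovalent) → 0 H
  atom 7: aromatic c, 3 neighbours → 0 H
  atom 8: C, bond orders sum to 1 (valence 4) → 3 H
  atom 9: aromatic c, 3 neighbours → 0 H
  atom 10: O, bond orders sum to 1 (valence 2) → 1 H
  atom 11: aromatic c, 3 neighbours → 0 H
  atom 12: C, bond orders sum to 4 (valence 4) → 0 H
  atom 13: F (halogen, monovalent) → 0 H
  atom 14: F (halogen, monovalent) → 0 H
  atom 15: F (halogen, monovalent) → 0 H
Totals → C:8, H:7, Br:1, F:3, N:1, O:2.

C8H7BrF3NO2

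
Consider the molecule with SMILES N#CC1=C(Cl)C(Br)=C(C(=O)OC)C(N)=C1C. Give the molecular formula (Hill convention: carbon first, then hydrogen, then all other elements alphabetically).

Walk through each heavy atom and fill implicit hydrogens from standard valence (C 4, N 3, O 2, S 2, halogen 1):
  atom 1: N, bond orders sum to 3 (valence 3) → 0 H
  atom 2: C, bond orders sum to 4 (valence 4) → 0 H
  atom 3: C, bond orders sum to 4 (valence 4) → 0 H
  atom 4: C, bond orders sum to 4 (valence 4) → 0 H
  atom 5: Cl (halogen, monovalent) → 0 H
  atom 6: C, bond orders sum to 4 (valence 4) → 0 H
  atom 7: Br (halogen, monovalent) → 0 H
  atom 8: C, bond orders sum to 4 (valence 4) → 0 H
  atom 9: C, bond orders sum to 4 (valence 4) → 0 H
  atom 10: O, bond orders sum to 2 (valence 2) → 0 H
  atom 11: O, bond orders sum to 2 (valence 2) → 0 H
  atom 12: C, bond orders sum to 1 (valence 4) → 3 H
  atom 13: C, bond orders sum to 4 (valence 4) → 0 H
  atom 14: N, bond orders sum to 1 (valence 3) → 2 H
  atom 15: C, bond orders sum to 4 (valence 4) → 0 H
  atom 16: C, bond orders sum to 1 (valence 4) → 3 H
Totals → C:10, H:8, Br:1, Cl:1, N:2, O:2.

C10H8BrClN2O2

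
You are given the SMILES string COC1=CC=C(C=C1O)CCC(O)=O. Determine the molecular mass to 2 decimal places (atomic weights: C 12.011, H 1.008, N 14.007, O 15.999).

196.20 g/mol

First, the molecular formula is C10H12O4 (counting implicit H from valence).
  C: 10 × 12.011 = 120.110
  H: 12 × 1.008 = 12.096
  O: 4 × 15.999 = 63.996
Sum: 10×12.011 + 12×1.008 + 4×15.999 = 196.202 → 196.20 g/mol.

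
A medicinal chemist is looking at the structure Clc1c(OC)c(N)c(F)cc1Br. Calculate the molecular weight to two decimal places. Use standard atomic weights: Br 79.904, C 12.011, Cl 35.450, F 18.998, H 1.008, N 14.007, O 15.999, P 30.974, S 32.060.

254.48 g/mol

First, the molecular formula is C7H6BrClFNO (counting implicit H from valence).
  Br: 1 × 79.904 = 79.904
  C: 7 × 12.011 = 84.077
  Cl: 1 × 35.450 = 35.450
  F: 1 × 18.998 = 18.998
  H: 6 × 1.008 = 6.048
  N: 1 × 14.007 = 14.007
  O: 1 × 15.999 = 15.999
Sum: 1×79.904 + 7×12.011 + 1×35.450 + 1×18.998 + 6×1.008 + 1×14.007 + 1×15.999 = 254.483 → 254.48 g/mol.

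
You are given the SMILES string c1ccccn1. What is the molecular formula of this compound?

C5H5N

Walk through each heavy atom and fill implicit hydrogens from standard valence (C 4, N 3, O 2, S 2, halogen 1); for lowercase aromatic atoms, an aromatic c carries 1 H when it has two neighbours and 0 H with three, and aromatic n carries 0 H:
  atom 1: aromatic c, 2 neighbours → 1 H
  atom 2: aromatic c, 2 neighbours → 1 H
  atom 3: aromatic c, 2 neighbours → 1 H
  atom 4: aromatic c, 2 neighbours → 1 H
  atom 5: aromatic c, 2 neighbours → 1 H
  atom 6: aromatic n, 2 neighbours → 0 H
Totals → C:5, H:5, N:1.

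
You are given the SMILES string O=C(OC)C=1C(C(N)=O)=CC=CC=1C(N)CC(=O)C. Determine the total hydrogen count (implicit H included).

16

Walk through each heavy atom and fill implicit hydrogens from standard valence (C 4, N 3, O 2, S 2, halogen 1):
  atom 1: O, bond orders sum to 2 (valence 2) → 0 H
  atom 2: C, bond orders sum to 4 (valence 4) → 0 H
  atom 3: O, bond orders sum to 2 (valence 2) → 0 H
  atom 4: C, bond orders sum to 1 (valence 4) → 3 H
  atom 5: C, bond orders sum to 4 (valence 4) → 0 H
  atom 6: C, bond orders sum to 4 (valence 4) → 0 H
  atom 7: C, bond orders sum to 4 (valence 4) → 0 H
  atom 8: N, bond orders sum to 1 (valence 3) → 2 H
  atom 9: O, bond orders sum to 2 (valence 2) → 0 H
  atom 10: C, bond orders sum to 3 (valence 4) → 1 H
  atom 11: C, bond orders sum to 3 (valence 4) → 1 H
  atom 12: C, bond orders sum to 3 (valence 4) → 1 H
  atom 13: C, bond orders sum to 4 (valence 4) → 0 H
  atom 14: C, bond orders sum to 3 (valence 4) → 1 H
  atom 15: N, bond orders sum to 1 (valence 3) → 2 H
  atom 16: C, bond orders sum to 2 (valence 4) → 2 H
  atom 17: C, bond orders sum to 4 (valence 4) → 0 H
  atom 18: O, bond orders sum to 2 (valence 2) → 0 H
  atom 19: C, bond orders sum to 1 (valence 4) → 3 H
Total hydrogens: 16.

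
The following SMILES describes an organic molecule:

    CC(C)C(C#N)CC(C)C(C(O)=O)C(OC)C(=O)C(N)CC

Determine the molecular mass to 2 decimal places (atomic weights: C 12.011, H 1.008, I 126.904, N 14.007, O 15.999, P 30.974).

First, the molecular formula is C16H28N2O4 (counting implicit H from valence).
  C: 16 × 12.011 = 192.176
  H: 28 × 1.008 = 28.224
  N: 2 × 14.007 = 28.014
  O: 4 × 15.999 = 63.996
Sum: 16×12.011 + 28×1.008 + 2×14.007 + 4×15.999 = 312.410 → 312.41 g/mol.

312.41 g/mol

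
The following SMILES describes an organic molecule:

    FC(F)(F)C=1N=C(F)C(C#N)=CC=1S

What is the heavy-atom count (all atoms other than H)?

14

Every atom symbol written in the SMILES (organic subset) is one heavy atom; implicit H are not written.
Heavy atoms by element → C:7, F:4, N:2, S:1.
Total: 14.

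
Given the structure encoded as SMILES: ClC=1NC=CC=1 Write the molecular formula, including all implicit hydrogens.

Walk through each heavy atom and fill implicit hydrogens from standard valence (C 4, N 3, O 2, S 2, halogen 1):
  atom 1: Cl (halogen, monovalent) → 0 H
  atom 2: C, bond orders sum to 4 (valence 4) → 0 H
  atom 3: N, bond orders sum to 2 (valence 3) → 1 H
  atom 4: C, bond orders sum to 3 (valence 4) → 1 H
  atom 5: C, bond orders sum to 3 (valence 4) → 1 H
  atom 6: C, bond orders sum to 3 (valence 4) → 1 H
Totals → C:4, H:4, Cl:1, N:1.

C4H4ClN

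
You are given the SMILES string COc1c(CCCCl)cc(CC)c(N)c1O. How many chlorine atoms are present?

Scan the SMILES for Cl atoms (remember two-letter symbols like Cl and Br are single atoms).
Chlorine count: 1.

1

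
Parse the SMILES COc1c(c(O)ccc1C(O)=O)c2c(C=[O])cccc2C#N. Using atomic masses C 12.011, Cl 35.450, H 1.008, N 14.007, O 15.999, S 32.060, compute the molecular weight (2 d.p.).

297.27 g/mol

First, the molecular formula is C16H11NO5 (counting implicit H from valence).
  C: 16 × 12.011 = 192.176
  H: 11 × 1.008 = 11.088
  N: 1 × 14.007 = 14.007
  O: 5 × 15.999 = 79.995
Sum: 16×12.011 + 11×1.008 + 1×14.007 + 5×15.999 = 297.266 → 297.27 g/mol.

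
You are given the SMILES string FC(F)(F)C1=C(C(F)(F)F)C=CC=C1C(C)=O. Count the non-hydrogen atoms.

17

Every atom symbol written in the SMILES (organic subset) is one heavy atom; implicit H are not written.
Heavy atoms by element → C:10, F:6, O:1.
Total: 17.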